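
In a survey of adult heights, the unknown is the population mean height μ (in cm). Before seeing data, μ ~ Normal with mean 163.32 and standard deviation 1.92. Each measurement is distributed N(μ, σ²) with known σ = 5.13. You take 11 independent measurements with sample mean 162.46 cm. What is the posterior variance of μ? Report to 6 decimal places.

For Normal data with known variance σ², a Normal(μ₀, σ₀²) prior on μ is conjugate. Posterior precision = 1/σ₀² + n/σ²; posterior mean is the precision-weighted average of μ₀ and x̄.
σ₀² = 1.92² = 3.6864, σ² = 5.13² = 26.3169; σ² + n·σ₀² = 26.3169 + 11·3.6864 = 66.8673.
Posterior precision = 1/σ₀² + n/σ² = 1/3.6864 + 11/26.3169 = (σ² + n·σ₀²)/(σ₀²σ²) = 66.8673/(3.6864·26.3169); posterior variance σₙ² = σ₀²σ²/(σ² + n·σ₀²) = 3.6864·26.3169/66.8673 = 1.450853.

1.450853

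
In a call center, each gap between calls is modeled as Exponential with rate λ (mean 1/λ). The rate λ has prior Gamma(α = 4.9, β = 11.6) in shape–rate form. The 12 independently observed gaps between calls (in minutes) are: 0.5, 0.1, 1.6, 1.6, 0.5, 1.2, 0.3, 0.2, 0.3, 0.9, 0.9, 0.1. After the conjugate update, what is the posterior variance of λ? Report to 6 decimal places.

0.043108

With a Gamma(shape α, rate β) prior on the exponential rate λ, the posterior after n observations with total T = Σxᵢ is Gamma(α+n, β+T).
Sum of observations T = 8.2 minutes; n = 12.
Posterior: Gamma(4.9+12, 11.6+8.2) = Gamma(16.9, 19.8).
Var = α/β² = 0.043108.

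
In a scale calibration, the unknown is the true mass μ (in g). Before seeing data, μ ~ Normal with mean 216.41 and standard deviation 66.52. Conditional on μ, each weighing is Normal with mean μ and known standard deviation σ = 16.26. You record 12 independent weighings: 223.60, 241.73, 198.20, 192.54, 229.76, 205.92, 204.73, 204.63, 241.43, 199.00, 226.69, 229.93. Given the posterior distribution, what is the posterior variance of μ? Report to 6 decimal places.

21.923141

For Normal data with known variance σ², a Normal(μ₀, σ₀²) prior on μ is conjugate. Posterior precision = 1/σ₀² + n/σ²; posterior mean is the precision-weighted average of μ₀ and x̄.
σ₀² = 66.52² = 4424.9104, σ² = 16.26² = 264.3876; σ² + n·σ₀² = 264.3876 + 12·4424.9104 = 53363.3124.
Posterior precision = 1/σ₀² + n/σ² = 1/4424.9104 + 12/264.3876 = (σ² + n·σ₀²)/(σ₀²σ²) = 53363.3124/(4424.9104·264.3876); posterior variance σₙ² = σ₀²σ²/(σ² + n·σ₀²) = 4424.9104·264.3876/53363.3124 = 21.923141.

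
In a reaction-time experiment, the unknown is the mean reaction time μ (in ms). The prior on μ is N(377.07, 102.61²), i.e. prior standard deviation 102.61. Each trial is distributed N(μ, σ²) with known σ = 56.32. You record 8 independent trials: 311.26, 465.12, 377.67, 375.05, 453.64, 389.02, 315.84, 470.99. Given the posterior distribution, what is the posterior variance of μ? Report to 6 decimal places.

382.103587

For Normal data with known variance σ², a Normal(μ₀, σ₀²) prior on μ is conjugate. Posterior precision = 1/σ₀² + n/σ²; posterior mean is the precision-weighted average of μ₀ and x̄.
σ₀² = 102.61² = 10528.8121, σ² = 56.32² = 3171.9424; σ² + n·σ₀² = 3171.9424 + 8·10528.8121 = 87402.4392.
Posterior precision = 1/σ₀² + n/σ² = 1/10528.8121 + 8/3171.9424 = (σ² + n·σ₀²)/(σ₀²σ²) = 87402.4392/(10528.8121·3171.9424); posterior variance σₙ² = σ₀²σ²/(σ² + n·σ₀²) = 10528.8121·3171.9424/87402.4392 = 382.103587.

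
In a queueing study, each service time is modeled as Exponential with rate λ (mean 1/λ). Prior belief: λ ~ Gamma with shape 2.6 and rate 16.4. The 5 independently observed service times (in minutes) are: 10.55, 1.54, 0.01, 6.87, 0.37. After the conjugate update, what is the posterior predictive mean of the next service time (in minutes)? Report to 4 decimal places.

With a Gamma(shape α, rate β) prior on the exponential rate λ, the posterior after n observations with total T = Σxᵢ is Gamma(α+n, β+T).
Sum of observations T = 19.34 minutes; n = 5.
Posterior: Gamma(2.6+5, 16.4+19.34) = Gamma(7.6, 35.74).
The predictive distribution for the next observation is Lomax; its mean is β/(α−1) = 35.74/6.6 = 5.4152.

5.4152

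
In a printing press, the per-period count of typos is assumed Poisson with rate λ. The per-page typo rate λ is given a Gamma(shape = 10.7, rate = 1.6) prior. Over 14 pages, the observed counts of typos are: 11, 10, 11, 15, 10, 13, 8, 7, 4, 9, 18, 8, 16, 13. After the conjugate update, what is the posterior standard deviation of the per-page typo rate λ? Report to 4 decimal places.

With a Gamma(shape α, rate β) prior, the Poisson likelihood is conjugate: the posterior is Gamma(α + ΣXᵢ, β + n).
Sum of counts S = 153 over n = 14 pages.
Posterior: Gamma(α+S, β+n) = Gamma(10.7+153, 1.6+14) = Gamma(163.7, 15.6).
SD = √α/β = √163.7/15.6 = 0.8202.

0.8202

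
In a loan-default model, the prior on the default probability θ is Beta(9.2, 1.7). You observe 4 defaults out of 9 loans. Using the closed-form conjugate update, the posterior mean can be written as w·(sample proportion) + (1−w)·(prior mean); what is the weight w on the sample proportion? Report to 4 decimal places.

The Beta prior is conjugate to a Binomial/Bernoulli likelihood; the update adds successes to α and failures to β.
Posterior mean = (α₀+k)/(α₀+β₀+n) = [n/(α₀+β₀+n)]·(k/n) + [(α₀+β₀)/(α₀+β₀+n)]·α₀/(α₀+β₀), so only n and the prior enter the weight.
The weight on the data is w = n/(α₀+β₀+n) = 9/(9.2+1.7+9) = 9/19.9 = 0.4523.

0.4523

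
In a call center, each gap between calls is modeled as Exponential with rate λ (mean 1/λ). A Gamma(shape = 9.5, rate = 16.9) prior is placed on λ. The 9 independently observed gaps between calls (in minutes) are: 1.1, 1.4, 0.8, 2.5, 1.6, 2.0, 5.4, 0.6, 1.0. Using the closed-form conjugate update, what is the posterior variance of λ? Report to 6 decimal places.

0.016683

With a Gamma(shape α, rate β) prior on the exponential rate λ, the posterior after n observations with total T = Σxᵢ is Gamma(α+n, β+T).
Sum of observations T = 16.4 minutes; n = 9.
Posterior: Gamma(9.5+9, 16.9+16.4) = Gamma(18.5, 33.3).
Var = α/β² = 0.016683.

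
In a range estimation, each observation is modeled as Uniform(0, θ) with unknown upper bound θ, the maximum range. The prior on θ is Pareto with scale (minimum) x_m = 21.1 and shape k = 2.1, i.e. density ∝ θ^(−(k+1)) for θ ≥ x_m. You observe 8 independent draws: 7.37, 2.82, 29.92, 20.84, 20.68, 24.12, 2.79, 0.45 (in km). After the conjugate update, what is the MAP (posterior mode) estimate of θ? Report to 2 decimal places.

A Pareto(scale x_m, shape k) prior on the upper bound θ of Uniform(0, θ) is conjugate: posterior is Pareto(max(x_m, max xᵢ), k + n).
Sample maximum = 29.92; prior scale x_m = 21.1 → posterior scale = max = 29.92.
Posterior shape = 2.1 + 8 = 10.1.
The Pareto density is decreasing on [x_m, ∞), so the mode is x_m = 29.92.

29.92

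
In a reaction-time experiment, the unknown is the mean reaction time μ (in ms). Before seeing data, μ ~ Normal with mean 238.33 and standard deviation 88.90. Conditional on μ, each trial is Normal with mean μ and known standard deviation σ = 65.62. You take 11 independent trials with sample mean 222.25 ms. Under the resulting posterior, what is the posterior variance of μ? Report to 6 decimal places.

372.979134

For Normal data with known variance σ², a Normal(μ₀, σ₀²) prior on μ is conjugate. Posterior precision = 1/σ₀² + n/σ²; posterior mean is the precision-weighted average of μ₀ and x̄.
σ₀² = 88.90² = 7903.21, σ² = 65.62² = 4305.9844; σ² + n·σ₀² = 4305.9844 + 11·7903.21 = 91241.2944.
Posterior precision = 1/σ₀² + n/σ² = 1/7903.21 + 11/4305.9844 = (σ² + n·σ₀²)/(σ₀²σ²) = 91241.2944/(7903.21·4305.9844); posterior variance σₙ² = σ₀²σ²/(σ² + n·σ₀²) = 7903.21·4305.9844/91241.2944 = 372.979134.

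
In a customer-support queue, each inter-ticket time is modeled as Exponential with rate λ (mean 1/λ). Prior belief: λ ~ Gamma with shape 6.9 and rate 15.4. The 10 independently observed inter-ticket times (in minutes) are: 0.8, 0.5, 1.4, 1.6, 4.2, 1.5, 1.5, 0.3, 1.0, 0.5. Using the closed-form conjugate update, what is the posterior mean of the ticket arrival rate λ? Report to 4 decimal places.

0.5889

With a Gamma(shape α, rate β) prior on the exponential rate λ, the posterior after n observations with total T = Σxᵢ is Gamma(α+n, β+T).
Sum of observations T = 13.3 minutes; n = 10.
Posterior: Gamma(6.9+10, 15.4+13.3) = Gamma(16.9, 28.7).
Posterior mean of λ = α/β = 16.9/28.7 = 0.5889.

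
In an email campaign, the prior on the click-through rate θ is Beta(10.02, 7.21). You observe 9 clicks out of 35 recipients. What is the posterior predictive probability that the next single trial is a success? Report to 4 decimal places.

The Beta prior is conjugate to a Binomial/Bernoulli likelihood; the update adds successes to α and failures to β.
Posterior: Beta(α+k, β+n−k) = Beta(10.02+9, 7.21+26) = Beta(19.02, 33.21).
For a single future Bernoulli trial, P(success | data) = α/(α+β) = 0.3642.

0.3642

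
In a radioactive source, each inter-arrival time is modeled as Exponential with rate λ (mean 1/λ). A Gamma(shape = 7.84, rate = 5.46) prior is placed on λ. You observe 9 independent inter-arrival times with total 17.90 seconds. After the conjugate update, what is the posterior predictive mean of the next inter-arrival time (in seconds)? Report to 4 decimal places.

1.4747

With a Gamma(shape α, rate β) prior on the exponential rate λ, the posterior after n observations with total T = Σxᵢ is Gamma(α+n, β+T).
Posterior: Gamma(7.84+9, 5.46+17.90) = Gamma(16.84, 23.36).
The predictive distribution for the next observation is Lomax; its mean is β/(α−1) = 23.36/15.84 = 1.4747.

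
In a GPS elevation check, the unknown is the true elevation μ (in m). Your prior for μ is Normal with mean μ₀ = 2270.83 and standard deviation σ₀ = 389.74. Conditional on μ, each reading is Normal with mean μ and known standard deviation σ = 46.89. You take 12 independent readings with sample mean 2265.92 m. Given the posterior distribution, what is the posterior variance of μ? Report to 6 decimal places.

For Normal data with known variance σ², a Normal(μ₀, σ₀²) prior on μ is conjugate. Posterior precision = 1/σ₀² + n/σ²; posterior mean is the precision-weighted average of μ₀ and x̄.
σ₀² = 389.74² = 151897.2676, σ² = 46.89² = 2198.6721; σ² + n·σ₀² = 2198.6721 + 12·151897.2676 = 1824965.8833.
Posterior precision = 1/σ₀² + n/σ² = 1/151897.2676 + 12/2198.6721 = (σ² + n·σ₀²)/(σ₀²σ²) = 1824965.8833/(151897.2676·2198.6721); posterior variance σₙ² = σ₀²σ²/(σ² + n·σ₀²) = 151897.2676·2198.6721/1824965.8833 = 183.001933.

183.001933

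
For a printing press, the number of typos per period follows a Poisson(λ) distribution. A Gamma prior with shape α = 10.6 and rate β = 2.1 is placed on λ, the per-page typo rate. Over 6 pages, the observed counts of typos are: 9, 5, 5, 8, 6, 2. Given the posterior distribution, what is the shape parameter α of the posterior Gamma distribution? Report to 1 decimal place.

45.6

With a Gamma(shape α, rate β) prior, the Poisson likelihood is conjugate: the posterior is Gamma(α + ΣXᵢ, β + n).
Sum of counts S = 35 over n = 6 pages.
Posterior: Gamma(α+S, β+n) = Gamma(10.6+35, 2.1+6) = Gamma(45.6, 8.1).
Posterior α = 45.6.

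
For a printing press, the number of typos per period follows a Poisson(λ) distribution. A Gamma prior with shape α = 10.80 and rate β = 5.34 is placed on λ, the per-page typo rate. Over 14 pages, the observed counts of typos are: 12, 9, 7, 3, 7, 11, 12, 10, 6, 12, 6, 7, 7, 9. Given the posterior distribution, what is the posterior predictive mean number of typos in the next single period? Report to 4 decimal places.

6.6598

With a Gamma(shape α, rate β) prior, the Poisson likelihood is conjugate: the posterior is Gamma(α + ΣXᵢ, β + n).
Sum of counts S = 118 over n = 14 pages.
Posterior: Gamma(α+S, β+n) = Gamma(10.80+118, 5.34+14) = Gamma(128.80, 19.34).
The predictive distribution for one future period is NegBinom with mean α/β = 6.6598.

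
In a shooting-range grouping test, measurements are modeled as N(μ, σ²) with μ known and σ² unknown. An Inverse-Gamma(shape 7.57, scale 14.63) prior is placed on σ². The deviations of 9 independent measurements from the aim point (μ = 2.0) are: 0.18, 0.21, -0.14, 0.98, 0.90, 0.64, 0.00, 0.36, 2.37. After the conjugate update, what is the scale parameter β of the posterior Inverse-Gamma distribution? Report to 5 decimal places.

18.64130

With known mean μ and an Inverse-Gamma(α, β) prior on σ², the Normal likelihood is conjugate: posterior is Inv-Gamma(α + n/2, β + Σ(xᵢ−μ)²/2).
Σ(xᵢ−μ)² = (0.18)² + (0.21)² + (-0.14)² + (0.98)² + (0.90)² + (0.64)² + (0.00)² + (0.36)² + (2.37)² = 8.0226.
Posterior: Inv-Gamma(7.57 + 9/2, 14.63 + 8.0226/2) = Inv-Gamma(12.07, 18.64130).
Posterior β = 18.64130.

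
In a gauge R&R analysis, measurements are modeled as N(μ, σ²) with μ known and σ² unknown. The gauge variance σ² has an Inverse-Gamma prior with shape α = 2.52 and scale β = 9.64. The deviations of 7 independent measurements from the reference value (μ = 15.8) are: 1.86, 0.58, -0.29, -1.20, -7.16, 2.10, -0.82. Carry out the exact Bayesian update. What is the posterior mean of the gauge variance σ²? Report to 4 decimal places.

8.0626

With known mean μ and an Inverse-Gamma(α, β) prior on σ², the Normal likelihood is conjugate: posterior is Inv-Gamma(α + n/2, β + Σ(xᵢ−μ)²/2).
Σ(xᵢ−μ)² = (1.86)² + (0.58)² + (-0.29)² + (-1.20)² + (-7.16)² + (2.10)² + (-0.82)² = 61.6681.
Posterior: Inv-Gamma(2.52 + 7/2, 9.64 + 61.6681/2) = Inv-Gamma(6.02, 40.47405).
E[σ²|data] = β/(α−1) = 40.47405/5.02 = 8.0626.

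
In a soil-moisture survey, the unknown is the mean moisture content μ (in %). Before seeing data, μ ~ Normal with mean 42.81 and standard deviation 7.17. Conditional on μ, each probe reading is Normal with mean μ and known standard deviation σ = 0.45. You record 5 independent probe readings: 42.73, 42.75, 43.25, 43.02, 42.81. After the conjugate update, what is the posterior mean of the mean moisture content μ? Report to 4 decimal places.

For Normal data with known variance σ², a Normal(μ₀, σ₀²) prior on μ is conjugate. Posterior precision = 1/σ₀² + n/σ²; posterior mean is the precision-weighted average of μ₀ and x̄.
Σxᵢ = 42.73 + 42.75 + 43.25 + 43.02 + 42.81 = 214.56, so n·x̄ = 214.56.
σ₀² = 7.17² = 51.4089, σ² = 0.45² = 0.2025; σ² + n·σ₀² = 0.2025 + 5·51.4089 = 257.247.
Posterior mean = (μ₀/σ₀² + n·x̄/σ²)/(1/σ₀² + n/σ²) = (σ²·μ₀ + σ₀²·n·x̄)/(σ² + n·σ₀²) = (0.2025·42.81 + 51.4089·214.56)/257.247 = 11038.962609/257.247 = 42.9119.

42.9119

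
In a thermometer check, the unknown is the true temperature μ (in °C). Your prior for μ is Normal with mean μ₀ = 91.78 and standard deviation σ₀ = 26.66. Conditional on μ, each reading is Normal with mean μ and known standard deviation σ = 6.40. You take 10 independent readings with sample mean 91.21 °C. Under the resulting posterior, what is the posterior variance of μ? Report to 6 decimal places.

For Normal data with known variance σ², a Normal(μ₀, σ₀²) prior on μ is conjugate. Posterior precision = 1/σ₀² + n/σ²; posterior mean is the precision-weighted average of μ₀ and x̄.
σ₀² = 26.66² = 710.7556, σ² = 6.40² = 40.96; σ² + n·σ₀² = 40.96 + 10·710.7556 = 7148.516.
Posterior precision = 1/σ₀² + n/σ² = 1/710.7556 + 10/40.96 = (σ² + n·σ₀²)/(σ₀²σ²) = 7148.516/(710.7556·40.96); posterior variance σₙ² = σ₀²σ²/(σ² + n·σ₀²) = 710.7556·40.96/7148.516 = 4.072530.

4.072530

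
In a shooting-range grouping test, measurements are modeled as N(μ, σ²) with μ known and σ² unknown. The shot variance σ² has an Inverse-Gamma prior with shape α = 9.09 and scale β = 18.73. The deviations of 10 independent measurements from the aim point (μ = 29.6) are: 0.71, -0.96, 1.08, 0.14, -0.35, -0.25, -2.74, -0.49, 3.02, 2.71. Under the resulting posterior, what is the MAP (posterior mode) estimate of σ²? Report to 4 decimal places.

2.1361

With known mean μ and an Inverse-Gamma(α, β) prior on σ², the Normal likelihood is conjugate: posterior is Inv-Gamma(α + n/2, β + Σ(xᵢ−μ)²/2).
Σ(xᵢ−μ)² = (0.71)² + (-0.96)² + (1.08)² + (0.14)² + (-0.35)² + (-0.25)² + (-2.74)² + (-0.49)² + (3.02)² + (2.71)² = 27.0089.
Posterior: Inv-Gamma(9.09 + 10/2, 18.73 + 27.0089/2) = Inv-Gamma(14.09, 32.23445).
Mode = β/(α+1) = 32.23445/15.09 = 2.1361.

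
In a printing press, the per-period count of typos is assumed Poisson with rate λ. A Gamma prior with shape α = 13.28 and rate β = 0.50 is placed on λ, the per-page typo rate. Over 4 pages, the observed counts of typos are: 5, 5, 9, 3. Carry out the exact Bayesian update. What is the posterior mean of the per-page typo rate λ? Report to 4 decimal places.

With a Gamma(shape α, rate β) prior, the Poisson likelihood is conjugate: the posterior is Gamma(α + ΣXᵢ, β + n).
Sum of counts S = 22 over n = 4 pages.
Posterior: Gamma(α+S, β+n) = Gamma(13.28+22, 0.50+4) = Gamma(35.28, 4.50).
Posterior mean = α/β = 35.28/4.50 = 7.8400.

7.8400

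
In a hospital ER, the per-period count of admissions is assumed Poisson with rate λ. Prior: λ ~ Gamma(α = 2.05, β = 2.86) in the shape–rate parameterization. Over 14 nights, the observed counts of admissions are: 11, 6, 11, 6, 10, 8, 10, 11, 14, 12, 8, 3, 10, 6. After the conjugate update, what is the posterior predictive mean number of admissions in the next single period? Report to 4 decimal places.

7.5949

With a Gamma(shape α, rate β) prior, the Poisson likelihood is conjugate: the posterior is Gamma(α + ΣXᵢ, β + n).
Sum of counts S = 126 over n = 14 nights.
Posterior: Gamma(α+S, β+n) = Gamma(2.05+126, 2.86+14) = Gamma(128.05, 16.86).
The predictive distribution for one future period is NegBinom with mean α/β = 7.5949.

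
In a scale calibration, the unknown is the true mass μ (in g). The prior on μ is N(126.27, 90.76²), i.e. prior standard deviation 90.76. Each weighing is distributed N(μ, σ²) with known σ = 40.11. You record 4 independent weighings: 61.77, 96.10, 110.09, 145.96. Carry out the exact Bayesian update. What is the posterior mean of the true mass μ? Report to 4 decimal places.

For Normal data with known variance σ², a Normal(μ₀, σ₀²) prior on μ is conjugate. Posterior precision = 1/σ₀² + n/σ²; posterior mean is the precision-weighted average of μ₀ and x̄.
Σxᵢ = 61.77 + 96.10 + 110.09 + 145.96 = 413.92, so n·x̄ = 413.92.
σ₀² = 90.76² = 8237.3776, σ² = 40.11² = 1608.8121; σ² + n·σ₀² = 1608.8121 + 4·8237.3776 = 34558.3225.
Posterior mean = (μ₀/σ₀² + n·x̄/σ²)/(1/σ₀² + n/σ²) = (σ²·μ₀ + σ₀²·n·x̄)/(σ² + n·σ₀²) = (1608.8121·126.27 + 8237.3776·413.92)/34558.3225 = 3612760.040059/34558.3225 = 104.5410.

104.5410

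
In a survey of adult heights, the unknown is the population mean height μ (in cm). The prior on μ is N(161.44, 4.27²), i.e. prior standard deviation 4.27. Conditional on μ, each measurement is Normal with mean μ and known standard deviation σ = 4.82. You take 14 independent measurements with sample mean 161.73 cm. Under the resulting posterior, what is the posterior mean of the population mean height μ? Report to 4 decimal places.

161.7058

For Normal data with known variance σ², a Normal(μ₀, σ₀²) prior on μ is conjugate. Posterior precision = 1/σ₀² + n/σ²; posterior mean is the precision-weighted average of μ₀ and x̄.
n·x̄ = 14·161.73 = 2264.22.
σ₀² = 4.27² = 18.2329, σ² = 4.82² = 23.2324; σ² + n·σ₀² = 23.2324 + 14·18.2329 = 278.493.
Posterior mean = (μ₀/σ₀² + n·x̄/σ²)/(1/σ₀² + n/σ²) = (σ²·μ₀ + σ₀²·n·x̄)/(σ² + n·σ₀²) = (23.2324·161.44 + 18.2329·2264.22)/278.493 = 45033.935494/278.493 = 161.7058.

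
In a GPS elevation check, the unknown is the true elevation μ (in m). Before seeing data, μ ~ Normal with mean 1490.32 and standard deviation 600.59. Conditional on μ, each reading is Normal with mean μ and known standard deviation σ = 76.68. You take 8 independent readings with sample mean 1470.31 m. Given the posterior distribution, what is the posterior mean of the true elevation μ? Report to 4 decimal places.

1470.3507

For Normal data with known variance σ², a Normal(μ₀, σ₀²) prior on μ is conjugate. Posterior precision = 1/σ₀² + n/σ²; posterior mean is the precision-weighted average of μ₀ and x̄.
n·x̄ = 8·1470.31 = 11762.48.
σ₀² = 600.59² = 360708.3481, σ² = 76.68² = 5879.8224; σ² + n·σ₀² = 5879.8224 + 8·360708.3481 = 2891546.6072.
Posterior mean = (μ₀/σ₀² + n·x̄/σ²)/(1/σ₀² + n/σ²) = (σ²·μ₀ + σ₀²·n·x̄)/(σ² + n·σ₀²) = (5879.8224·1490.32 + 360708.3481·11762.48)/2891546.6072 = 4251587547.278456/2891546.6072 = 1470.3507.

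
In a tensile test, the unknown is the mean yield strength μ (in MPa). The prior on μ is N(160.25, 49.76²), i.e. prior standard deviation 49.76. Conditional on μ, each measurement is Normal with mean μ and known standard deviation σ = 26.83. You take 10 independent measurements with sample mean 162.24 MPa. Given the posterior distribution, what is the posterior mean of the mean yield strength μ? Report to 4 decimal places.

162.1838

For Normal data with known variance σ², a Normal(μ₀, σ₀²) prior on μ is conjugate. Posterior precision = 1/σ₀² + n/σ²; posterior mean is the precision-weighted average of μ₀ and x̄.
n·x̄ = 10·162.24 = 1622.4.
σ₀² = 49.76² = 2476.0576, σ² = 26.83² = 719.8489; σ² + n·σ₀² = 719.8489 + 10·2476.0576 = 25480.4249.
Posterior mean = (μ₀/σ₀² + n·x̄/σ²)/(1/σ₀² + n/σ²) = (σ²·μ₀ + σ₀²·n·x̄)/(σ² + n·σ₀²) = (719.8489·160.25 + 2476.0576·1622.4)/25480.4249 = 4132511.636465/25480.4249 = 162.1838.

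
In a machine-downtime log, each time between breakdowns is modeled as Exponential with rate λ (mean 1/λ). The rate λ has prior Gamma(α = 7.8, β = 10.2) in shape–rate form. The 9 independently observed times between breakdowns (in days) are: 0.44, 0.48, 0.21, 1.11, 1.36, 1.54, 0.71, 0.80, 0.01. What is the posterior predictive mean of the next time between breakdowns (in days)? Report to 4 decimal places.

With a Gamma(shape α, rate β) prior on the exponential rate λ, the posterior after n observations with total T = Σxᵢ is Gamma(α+n, β+T).
Sum of observations T = 6.66 days; n = 9.
Posterior: Gamma(7.8+9, 10.2+6.66) = Gamma(16.8, 16.86).
The predictive distribution for the next observation is Lomax; its mean is β/(α−1) = 16.86/15.8 = 1.0671.

1.0671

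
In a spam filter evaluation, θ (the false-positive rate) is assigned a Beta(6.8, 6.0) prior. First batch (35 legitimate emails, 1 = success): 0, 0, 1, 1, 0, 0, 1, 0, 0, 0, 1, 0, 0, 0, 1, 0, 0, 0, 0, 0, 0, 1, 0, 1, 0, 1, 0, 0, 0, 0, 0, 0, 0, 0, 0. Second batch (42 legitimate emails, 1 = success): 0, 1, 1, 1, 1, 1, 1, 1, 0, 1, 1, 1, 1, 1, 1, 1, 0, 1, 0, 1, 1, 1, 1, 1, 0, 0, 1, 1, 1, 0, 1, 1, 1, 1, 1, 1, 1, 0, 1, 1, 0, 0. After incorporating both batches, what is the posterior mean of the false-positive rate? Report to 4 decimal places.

The Beta prior is conjugate to a Binomial/Bernoulli likelihood; the update adds successes to α and failures to β.
After batch 1: Beta(6.8+8, 6.0+27) = Beta(14.8, 33.0).
After batch 2: Beta(14.8+32, 33.0+10) = Beta(46.8, 43.0).
Posterior mean = α/(α+β) = 46.8/89.8 = 0.5212.

0.5212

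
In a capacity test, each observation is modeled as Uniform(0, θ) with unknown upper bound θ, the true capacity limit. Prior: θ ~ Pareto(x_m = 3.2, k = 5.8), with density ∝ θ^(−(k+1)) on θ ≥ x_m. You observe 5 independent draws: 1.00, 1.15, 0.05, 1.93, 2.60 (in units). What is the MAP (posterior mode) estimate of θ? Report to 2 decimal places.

3.20

A Pareto(scale x_m, shape k) prior on the upper bound θ of Uniform(0, θ) is conjugate: posterior is Pareto(max(x_m, max xᵢ), k + n).
Sample maximum = 2.60; prior scale x_m = 3.2 → posterior scale = max = 3.20.
Posterior shape = 5.8 + 5 = 10.8.
The Pareto density is decreasing on [x_m, ∞), so the mode is x_m = 3.20.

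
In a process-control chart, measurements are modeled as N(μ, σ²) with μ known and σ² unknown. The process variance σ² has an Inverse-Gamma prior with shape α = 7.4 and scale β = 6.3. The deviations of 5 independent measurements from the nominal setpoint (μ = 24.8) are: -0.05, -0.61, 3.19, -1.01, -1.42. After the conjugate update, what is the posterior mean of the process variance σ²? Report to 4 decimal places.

With known mean μ and an Inverse-Gamma(α, β) prior on σ², the Normal likelihood is conjugate: posterior is Inv-Gamma(α + n/2, β + Σ(xᵢ−μ)²/2).
Σ(xᵢ−μ)² = (-0.05)² + (-0.61)² + (3.19)² + (-1.01)² + (-1.42)² = 13.5872.
Posterior: Inv-Gamma(7.4 + 5/2, 6.3 + 13.5872/2) = Inv-Gamma(9.90, 13.09360).
E[σ²|data] = β/(α−1) = 13.09360/8.90 = 1.4712.

1.4712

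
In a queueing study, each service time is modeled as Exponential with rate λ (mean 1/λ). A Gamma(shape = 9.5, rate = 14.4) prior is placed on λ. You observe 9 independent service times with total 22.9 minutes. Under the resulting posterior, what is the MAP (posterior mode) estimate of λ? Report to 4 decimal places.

With a Gamma(shape α, rate β) prior on the exponential rate λ, the posterior after n observations with total T = Σxᵢ is Gamma(α+n, β+T).
Posterior: Gamma(9.5+9, 14.4+22.9) = Gamma(18.5, 37.3).
Mode = (α−1)/β = 0.4692.

0.4692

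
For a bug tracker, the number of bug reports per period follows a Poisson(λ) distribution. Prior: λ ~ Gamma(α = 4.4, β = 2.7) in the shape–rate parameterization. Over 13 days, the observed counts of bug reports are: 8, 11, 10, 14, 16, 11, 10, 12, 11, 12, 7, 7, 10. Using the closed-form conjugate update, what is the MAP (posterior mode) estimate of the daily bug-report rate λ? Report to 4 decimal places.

With a Gamma(shape α, rate β) prior, the Poisson likelihood is conjugate: the posterior is Gamma(α + ΣXᵢ, β + n).
Sum of counts S = 139 over n = 13 days.
Posterior: Gamma(α+S, β+n) = Gamma(4.4+139, 2.7+13) = Gamma(143.4, 15.7).
Mode of Gamma(α,β) for α≥1 is (α−1)/β = 142.4/15.7 = 9.0701.

9.0701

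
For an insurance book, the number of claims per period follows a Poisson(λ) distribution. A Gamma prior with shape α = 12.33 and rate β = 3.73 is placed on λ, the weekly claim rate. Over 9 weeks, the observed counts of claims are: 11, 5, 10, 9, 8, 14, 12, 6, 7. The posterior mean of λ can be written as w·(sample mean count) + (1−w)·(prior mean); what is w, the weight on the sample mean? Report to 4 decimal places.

With a Gamma(shape α, rate β) prior, the Poisson likelihood is conjugate: the posterior is Gamma(α + ΣXᵢ, β + n).
Posterior mean = (α₀+S)/(β₀+n) = [n/(β₀+n)]·(S/n) + [β₀/(β₀+n)]·(α₀/β₀), so only n and β₀ enter the weight.
Weight on data w = n/(β₀+n) = 9/(3.73+9) = 9/12.73 = 0.7070.

0.7070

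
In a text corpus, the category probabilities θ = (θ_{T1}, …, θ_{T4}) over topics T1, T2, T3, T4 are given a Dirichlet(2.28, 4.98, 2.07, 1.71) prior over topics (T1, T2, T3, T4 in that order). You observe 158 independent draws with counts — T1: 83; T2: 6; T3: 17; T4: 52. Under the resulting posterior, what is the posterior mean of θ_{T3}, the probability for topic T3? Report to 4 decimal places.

0.1128

The Dirichlet prior is conjugate to the Multinomial likelihood: each posterior αⱼ = prior αⱼ + observed count nⱼ.
Posterior concentration: (85.28, 10.98, 19.07, 53.71), total = 169.04.
E[θ_{T3}|data] = α_{T3}/Σα = 19.07/169.04 = 0.1128.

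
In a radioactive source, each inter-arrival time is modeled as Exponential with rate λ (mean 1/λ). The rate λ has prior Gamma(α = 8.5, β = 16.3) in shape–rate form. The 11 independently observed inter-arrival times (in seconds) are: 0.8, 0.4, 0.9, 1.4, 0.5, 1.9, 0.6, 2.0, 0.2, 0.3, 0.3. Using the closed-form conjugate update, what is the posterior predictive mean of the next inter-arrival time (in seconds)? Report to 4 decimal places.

With a Gamma(shape α, rate β) prior on the exponential rate λ, the posterior after n observations with total T = Σxᵢ is Gamma(α+n, β+T).
Sum of observations T = 9.3 seconds; n = 11.
Posterior: Gamma(8.5+11, 16.3+9.3) = Gamma(19.5, 25.6).
The predictive distribution for the next observation is Lomax; its mean is β/(α−1) = 25.6/18.5 = 1.3838.

1.3838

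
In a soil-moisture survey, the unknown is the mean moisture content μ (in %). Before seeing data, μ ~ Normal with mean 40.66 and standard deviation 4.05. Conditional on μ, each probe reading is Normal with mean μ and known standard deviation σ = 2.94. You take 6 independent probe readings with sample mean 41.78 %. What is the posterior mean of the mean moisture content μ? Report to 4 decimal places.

For Normal data with known variance σ², a Normal(μ₀, σ₀²) prior on μ is conjugate. Posterior precision = 1/σ₀² + n/σ²; posterior mean is the precision-weighted average of μ₀ and x̄.
n·x̄ = 6·41.78 = 250.68.
σ₀² = 4.05² = 16.4025, σ² = 2.94² = 8.6436; σ² + n·σ₀² = 8.6436 + 6·16.4025 = 107.0586.
Posterior mean = (μ₀/σ₀² + n·x̄/σ²)/(1/σ₀² + n/σ²) = (σ²·μ₀ + σ₀²·n·x̄)/(σ² + n·σ₀²) = (8.6436·40.66 + 16.4025·250.68)/107.0586 = 4463.227476/107.0586 = 41.6896.

41.6896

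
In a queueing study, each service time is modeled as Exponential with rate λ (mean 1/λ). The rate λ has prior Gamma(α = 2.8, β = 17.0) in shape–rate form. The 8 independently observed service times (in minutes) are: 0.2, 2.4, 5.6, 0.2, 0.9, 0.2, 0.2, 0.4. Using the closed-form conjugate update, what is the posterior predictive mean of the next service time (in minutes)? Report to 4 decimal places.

2.7653

With a Gamma(shape α, rate β) prior on the exponential rate λ, the posterior after n observations with total T = Σxᵢ is Gamma(α+n, β+T).
Sum of observations T = 10.1 minutes; n = 8.
Posterior: Gamma(2.8+8, 17.0+10.1) = Gamma(10.8, 27.1).
The predictive distribution for the next observation is Lomax; its mean is β/(α−1) = 27.1/9.8 = 2.7653.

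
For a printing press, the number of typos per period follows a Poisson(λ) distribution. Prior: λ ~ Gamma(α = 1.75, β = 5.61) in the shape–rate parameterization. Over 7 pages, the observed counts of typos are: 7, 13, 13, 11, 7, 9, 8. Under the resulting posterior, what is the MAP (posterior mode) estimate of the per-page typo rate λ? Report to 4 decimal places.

With a Gamma(shape α, rate β) prior, the Poisson likelihood is conjugate: the posterior is Gamma(α + ΣXᵢ, β + n).
Sum of counts S = 68 over n = 7 pages.
Posterior: Gamma(α+S, β+n) = Gamma(1.75+68, 5.61+7) = Gamma(69.75, 12.61).
Mode of Gamma(α,β) for α≥1 is (α−1)/β = 68.75/12.61 = 5.4520.

5.4520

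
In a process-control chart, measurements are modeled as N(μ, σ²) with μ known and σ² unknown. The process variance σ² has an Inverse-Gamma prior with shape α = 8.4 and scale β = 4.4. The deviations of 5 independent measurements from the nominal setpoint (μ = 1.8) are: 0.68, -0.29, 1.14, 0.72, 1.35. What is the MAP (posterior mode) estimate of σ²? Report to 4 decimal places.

0.5457

With known mean μ and an Inverse-Gamma(α, β) prior on σ², the Normal likelihood is conjugate: posterior is Inv-Gamma(α + n/2, β + Σ(xᵢ−μ)²/2).
Σ(xᵢ−μ)² = (0.68)² + (-0.29)² + (1.14)² + (0.72)² + (1.35)² = 4.1870.
Posterior: Inv-Gamma(8.4 + 5/2, 4.4 + 4.1870/2) = Inv-Gamma(10.90, 6.49350).
Mode = β/(α+1) = 6.49350/11.90 = 0.5457.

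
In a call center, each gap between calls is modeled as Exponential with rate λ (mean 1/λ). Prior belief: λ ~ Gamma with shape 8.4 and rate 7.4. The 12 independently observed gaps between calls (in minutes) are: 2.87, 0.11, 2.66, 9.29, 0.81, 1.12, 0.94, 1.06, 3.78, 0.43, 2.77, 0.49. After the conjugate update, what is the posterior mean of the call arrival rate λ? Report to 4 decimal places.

With a Gamma(shape α, rate β) prior on the exponential rate λ, the posterior after n observations with total T = Σxᵢ is Gamma(α+n, β+T).
Sum of observations T = 26.33 minutes; n = 12.
Posterior: Gamma(8.4+12, 7.4+26.33) = Gamma(20.4, 33.73).
Posterior mean of λ = α/β = 20.4/33.73 = 0.6048.

0.6048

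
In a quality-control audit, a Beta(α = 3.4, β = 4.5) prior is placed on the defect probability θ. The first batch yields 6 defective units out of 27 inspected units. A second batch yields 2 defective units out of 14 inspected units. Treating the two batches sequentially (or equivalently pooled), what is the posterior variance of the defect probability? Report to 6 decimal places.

The Beta prior is conjugate to a Binomial/Bernoulli likelihood; the update adds successes to α and failures to β.
After batch 1: Beta(3.4+6, 4.5+21) = Beta(9.4, 25.5).
After batch 2: Beta(9.4+2, 25.5+12) = Beta(11.4, 37.5).
Var = αβ/((α+β)²(α+β+1)) = 11.4·37.5/(48.9²·49.9) = 0.003583.

0.003583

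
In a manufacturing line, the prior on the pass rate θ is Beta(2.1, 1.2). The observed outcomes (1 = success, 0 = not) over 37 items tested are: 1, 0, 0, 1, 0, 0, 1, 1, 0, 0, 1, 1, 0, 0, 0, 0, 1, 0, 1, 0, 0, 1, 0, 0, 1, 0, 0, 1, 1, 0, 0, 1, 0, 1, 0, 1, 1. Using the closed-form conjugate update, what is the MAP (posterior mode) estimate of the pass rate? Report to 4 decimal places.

0.4465

The Beta prior is conjugate to a Binomial/Bernoulli likelihood; the update adds successes to α and failures to β.
Posterior: Beta(α+k, β+n−k) = Beta(2.1+16, 1.2+21) = Beta(18.1, 22.2).
Mode of Beta(a,b) for a,b>1 is (a−1)/(a+b−2) = 17.1/38.3 = 0.4465.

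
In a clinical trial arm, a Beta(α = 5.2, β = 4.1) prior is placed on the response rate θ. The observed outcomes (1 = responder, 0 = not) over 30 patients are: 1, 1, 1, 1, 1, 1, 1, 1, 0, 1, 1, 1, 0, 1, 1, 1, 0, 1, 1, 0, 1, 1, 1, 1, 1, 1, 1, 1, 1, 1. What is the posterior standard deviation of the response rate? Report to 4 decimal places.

0.0637

The Beta prior is conjugate to a Binomial/Bernoulli likelihood; the update adds successes to α and failures to β.
Posterior: Beta(α+k, β+n−k) = Beta(5.2+26, 4.1+4) = Beta(31.2, 8.1).
Var = αβ/((α+β)²(α+β+1)) = 31.2·8.1/(39.3²·40.3) = 0.00406022; SD = √0.00406022 = 0.0637.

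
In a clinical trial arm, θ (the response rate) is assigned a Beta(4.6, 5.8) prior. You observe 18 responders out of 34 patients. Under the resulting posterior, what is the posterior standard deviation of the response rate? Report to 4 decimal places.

0.0742

The Beta prior is conjugate to a Binomial/Bernoulli likelihood; the update adds successes to α and failures to β.
Posterior: Beta(α+k, β+n−k) = Beta(4.6+18, 5.8+16) = Beta(22.6, 21.8).
Var = αβ/((α+β)²(α+β+1)) = 22.6·21.8/(44.4²·45.4) = 0.00550482; SD = √0.00550482 = 0.0742.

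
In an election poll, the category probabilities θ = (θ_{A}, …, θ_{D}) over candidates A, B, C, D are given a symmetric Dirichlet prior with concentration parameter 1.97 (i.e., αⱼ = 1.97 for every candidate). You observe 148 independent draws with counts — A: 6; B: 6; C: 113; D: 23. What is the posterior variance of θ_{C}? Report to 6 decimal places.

The Dirichlet prior is conjugate to the Multinomial likelihood: each posterior αⱼ = prior αⱼ + observed count nⱼ.
Posterior concentration: (7.97, 7.97, 114.97, 24.97), total = 155.88.
Var[θ_j] = α_j(Σα−α_j)/((Σα)²(Σα+1)) = 114.97·40.91/(155.88²·156.88) = 0.001234.

0.001234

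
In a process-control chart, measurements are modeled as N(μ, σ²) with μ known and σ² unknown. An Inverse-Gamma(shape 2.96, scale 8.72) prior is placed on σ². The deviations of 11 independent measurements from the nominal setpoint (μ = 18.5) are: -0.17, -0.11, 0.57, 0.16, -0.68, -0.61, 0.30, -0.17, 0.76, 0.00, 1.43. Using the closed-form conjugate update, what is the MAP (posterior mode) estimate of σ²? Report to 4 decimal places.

With known mean μ and an Inverse-Gamma(α, β) prior on σ², the Normal likelihood is conjugate: posterior is Inv-Gamma(α + n/2, β + Σ(xᵢ−μ)²/2).
Σ(xᵢ−μ)² = (-0.17)² + (-0.11)² + (0.57)² + (0.16)² + (-0.68)² + (-0.61)² + (0.30)² + (-0.17)² + (0.76)² + (0.00)² + (1.43)² = 3.9674.
Posterior: Inv-Gamma(2.96 + 11/2, 8.72 + 3.9674/2) = Inv-Gamma(8.46, 10.70370).
Mode = β/(α+1) = 10.70370/9.46 = 1.1315.

1.1315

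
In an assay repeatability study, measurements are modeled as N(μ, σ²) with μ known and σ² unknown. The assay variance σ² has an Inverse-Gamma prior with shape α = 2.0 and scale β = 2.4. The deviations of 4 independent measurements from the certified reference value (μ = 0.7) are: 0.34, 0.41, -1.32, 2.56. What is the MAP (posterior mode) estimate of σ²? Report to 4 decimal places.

With known mean μ and an Inverse-Gamma(α, β) prior on σ², the Normal likelihood is conjugate: posterior is Inv-Gamma(α + n/2, β + Σ(xᵢ−μ)²/2).
Σ(xᵢ−μ)² = (0.34)² + (0.41)² + (-1.32)² + (2.56)² = 8.5797.
Posterior: Inv-Gamma(2.0 + 4/2, 2.4 + 8.5797/2) = Inv-Gamma(4.00, 6.68985).
Mode = β/(α+1) = 6.68985/5.00 = 1.3380.

1.3380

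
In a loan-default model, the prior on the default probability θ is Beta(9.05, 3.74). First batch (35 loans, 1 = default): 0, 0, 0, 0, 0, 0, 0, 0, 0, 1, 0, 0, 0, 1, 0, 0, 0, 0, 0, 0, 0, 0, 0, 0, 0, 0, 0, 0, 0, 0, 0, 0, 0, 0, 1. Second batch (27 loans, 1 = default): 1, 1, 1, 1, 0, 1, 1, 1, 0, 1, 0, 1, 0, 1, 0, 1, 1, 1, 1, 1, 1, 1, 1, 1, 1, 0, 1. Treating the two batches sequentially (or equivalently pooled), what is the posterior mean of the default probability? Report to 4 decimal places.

The Beta prior is conjugate to a Binomial/Bernoulli likelihood; the update adds successes to α and failures to β.
After batch 1: Beta(9.05+3, 3.74+32) = Beta(12.05, 35.74).
After batch 2: Beta(12.05+21, 35.74+6) = Beta(33.05, 41.74).
Posterior mean = α/(α+β) = 33.05/74.79 = 0.4419.

0.4419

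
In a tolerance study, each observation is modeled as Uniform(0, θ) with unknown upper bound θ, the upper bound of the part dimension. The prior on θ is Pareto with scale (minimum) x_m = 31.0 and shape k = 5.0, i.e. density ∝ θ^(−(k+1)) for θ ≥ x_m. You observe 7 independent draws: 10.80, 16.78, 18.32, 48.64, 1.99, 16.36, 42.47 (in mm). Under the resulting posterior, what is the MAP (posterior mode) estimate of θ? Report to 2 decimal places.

A Pareto(scale x_m, shape k) prior on the upper bound θ of Uniform(0, θ) is conjugate: posterior is Pareto(max(x_m, max xᵢ), k + n).
Sample maximum = 48.64; prior scale x_m = 31.0 → posterior scale = max = 48.64.
Posterior shape = 5.0 + 7 = 12.0.
The Pareto density is decreasing on [x_m, ∞), so the mode is x_m = 48.64.

48.64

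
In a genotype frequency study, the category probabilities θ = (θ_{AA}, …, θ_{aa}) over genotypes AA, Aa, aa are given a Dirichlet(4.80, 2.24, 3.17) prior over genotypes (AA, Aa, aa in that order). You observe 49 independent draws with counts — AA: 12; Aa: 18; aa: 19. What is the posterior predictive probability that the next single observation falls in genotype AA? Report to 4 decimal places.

The Dirichlet prior is conjugate to the Multinomial likelihood: each posterior αⱼ = prior αⱼ + observed count nⱼ.
Posterior concentration: (16.80, 20.24, 22.17), total = 59.21.
P(next = AA | data) = α_{AA}/Σα = 0.2837.

0.2837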